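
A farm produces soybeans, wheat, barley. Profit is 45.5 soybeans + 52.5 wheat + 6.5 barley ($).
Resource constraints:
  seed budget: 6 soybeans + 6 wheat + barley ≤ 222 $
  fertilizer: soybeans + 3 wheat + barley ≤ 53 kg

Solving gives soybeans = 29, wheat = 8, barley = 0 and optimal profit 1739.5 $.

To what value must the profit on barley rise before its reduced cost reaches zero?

10.5

At the optimum: seed budget uses 222 of 222 (binding); fertilizer uses 53 of 53 (binding).
From A_Bᵀ y = c: 6·y_seed budget + 1·y_fertilizer = 45.5; 6·y_seed budget + 3·y_fertilizer = 52.5.
This yields shadow prices y_seed budget = 7, y_fertilizer = 3.5.
barley enters the basis when its profit ≥ yᵀa₃ = 7·1 + 3.5·1 = 10.5.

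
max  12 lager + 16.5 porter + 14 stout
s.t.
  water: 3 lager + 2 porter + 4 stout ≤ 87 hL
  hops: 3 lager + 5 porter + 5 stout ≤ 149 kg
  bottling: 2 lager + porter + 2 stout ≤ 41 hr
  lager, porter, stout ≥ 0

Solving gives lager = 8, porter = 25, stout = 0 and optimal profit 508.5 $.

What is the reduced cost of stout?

-4

Binding: hops and bottling. Non-binding: water (13 unused).
Since water is not tight, its dual is 0.
From A_Bᵀ y = c: 3·y_hops + 2·y_bottling = 12; 5·y_hops + 1·y_bottling = 16.5.
This yields shadow prices y_hops = 3, y_bottling = 1.5.
Reduced cost of stout: c₃ − yᵀa₃ = 14 − (3·5 + 1.5·2) = 14 − 18 = -4.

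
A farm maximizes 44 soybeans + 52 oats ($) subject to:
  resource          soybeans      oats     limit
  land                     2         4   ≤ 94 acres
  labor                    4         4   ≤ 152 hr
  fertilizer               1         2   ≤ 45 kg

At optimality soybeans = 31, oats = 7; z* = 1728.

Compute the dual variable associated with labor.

9

Check each constraint at x*: land 90/94 (slack 4); labor 152/152 (tight); fertilizer 45/45 (tight).
Since land is not tight, its dual is 0.
Dual feasibility on the basic columns requires 4·y_labor + 1·y_fertilizer = 44, 4·y_labor + 2·y_fertilizer = 52.
Solving: y_labor = 9, y_fertilizer = 8.
Shadow price of labor = 9.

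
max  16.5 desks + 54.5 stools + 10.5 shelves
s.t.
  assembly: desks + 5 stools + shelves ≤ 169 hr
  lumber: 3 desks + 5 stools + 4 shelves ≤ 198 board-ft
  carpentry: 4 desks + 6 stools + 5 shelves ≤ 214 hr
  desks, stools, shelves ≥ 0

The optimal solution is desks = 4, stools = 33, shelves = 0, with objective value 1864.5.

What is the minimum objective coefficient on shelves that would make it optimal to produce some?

18.5

At the optimum: assembly uses 169 of 169 (binding); lumber uses 177 of 198 (slack = 21); carpentry uses 214 of 214 (binding).
Since lumber is not tight, its dual is 0.
From A_Bᵀ y = c: 1·y_assembly + 4·y_carpentry = 16.5; 5·y_assembly + 6·y_carpentry = 54.5.
→ y_assembly = 8.5 and y_carpentry = 2.
shelves enters the basis when its profit ≥ yᵀa₃ = 8.5·1 + 2·5 = 18.5.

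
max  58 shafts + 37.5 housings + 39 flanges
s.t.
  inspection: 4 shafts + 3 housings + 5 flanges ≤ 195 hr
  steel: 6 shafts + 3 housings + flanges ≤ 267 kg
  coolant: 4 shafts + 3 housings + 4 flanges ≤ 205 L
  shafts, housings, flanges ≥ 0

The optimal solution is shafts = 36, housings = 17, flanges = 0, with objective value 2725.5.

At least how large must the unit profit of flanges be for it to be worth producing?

46.5

At the optimum: inspection uses 195 of 195 (binding); steel uses 267 of 267 (binding); coolant uses 195 of 205 (slack = 10).
Slack constraints have shadow price 0 (complementary slackness).
From A_Bᵀ y = c: 4·y_inspection + 6·y_steel = 58; 3·y_inspection + 3·y_steel = 37.5.
This yields shadow prices y_inspection = 8.5, y_steel = 4.
flanges enters the basis when its profit ≥ yᵀa₃ = 8.5·5 + 4·1 = 46.5.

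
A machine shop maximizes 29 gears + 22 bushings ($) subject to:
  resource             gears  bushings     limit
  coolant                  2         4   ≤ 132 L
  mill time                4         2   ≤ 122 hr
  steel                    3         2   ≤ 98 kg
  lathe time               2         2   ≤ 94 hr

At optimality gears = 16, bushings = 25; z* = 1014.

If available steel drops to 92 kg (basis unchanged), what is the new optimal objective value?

960

At the optimum: coolant uses 132 of 132 (binding); mill time uses 114 of 122 (slack = 8); steel uses 98 of 98 (binding); lathe time uses 82 of 94 (slack = 12).
Slack constraints have shadow price 0 (complementary slackness).
From A_Bᵀ y = c: 2·y_coolant + 3·y_steel = 29; 4·y_coolant + 2·y_steel = 22.
This yields shadow prices y_coolant = 1, y_steel = 9.
Δz = y_steel·Δb = 9 × (-6) = -54, so new z* = 1014 − 54 = 960.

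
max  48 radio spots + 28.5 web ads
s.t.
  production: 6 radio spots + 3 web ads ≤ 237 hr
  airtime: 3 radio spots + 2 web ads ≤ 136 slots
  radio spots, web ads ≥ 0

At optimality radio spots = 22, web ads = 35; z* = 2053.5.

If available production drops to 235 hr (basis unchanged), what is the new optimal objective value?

2046.5

Both production and airtime are binding at x*.
Dual feasibility on the basic columns requires 6·y_production + 3·y_airtime = 48, 3·y_production + 2·y_airtime = 28.5.
→ y_production = 3.5 and y_airtime = 9.
Δz = y_production·Δb = 3.5 × (-2) = -7, so new z* = 2053.5 − 7 = 2046.5.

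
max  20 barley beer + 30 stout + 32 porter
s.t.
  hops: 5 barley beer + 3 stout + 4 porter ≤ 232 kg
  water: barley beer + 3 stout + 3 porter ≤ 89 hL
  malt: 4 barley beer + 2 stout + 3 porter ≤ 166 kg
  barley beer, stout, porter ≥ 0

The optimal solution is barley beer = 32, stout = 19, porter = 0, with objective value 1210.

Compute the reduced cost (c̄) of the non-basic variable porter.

-1

At the optimum: hops uses 217 of 232 (slack = 15); water uses 89 of 89 (binding); malt uses 166 of 166 (binding).
By complementary slackness, y = 0 for the non-binding constraint.
Dual feasibility on the basic columns requires 1·y_water + 4·y_malt = 20, 3·y_water + 2·y_malt = 30.
Solving: y_water = 8, y_malt = 3.
Reduced cost of porter: c₃ − yᵀa₃ = 32 − (8·3 + 3·3) = 32 − 33 = -1.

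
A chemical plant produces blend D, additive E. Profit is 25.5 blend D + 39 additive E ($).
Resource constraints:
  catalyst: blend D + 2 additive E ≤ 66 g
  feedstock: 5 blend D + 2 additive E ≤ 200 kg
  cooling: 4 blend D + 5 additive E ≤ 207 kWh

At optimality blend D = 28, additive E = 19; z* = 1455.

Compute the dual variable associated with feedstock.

0

Check each constraint at x*: catalyst 66/66 (tight); feedstock 178/200 (slack 22); cooling 207/207 (tight).
Slack constraints have shadow price 0 (complementary slackness).
From A_Bᵀ y = c: 1·y_catalyst + 4·y_cooling = 25.5; 2·y_catalyst + 5·y_cooling = 39.
Solving: y_catalyst = 9.5, y_cooling = 4.
Shadow price of feedstock = 0.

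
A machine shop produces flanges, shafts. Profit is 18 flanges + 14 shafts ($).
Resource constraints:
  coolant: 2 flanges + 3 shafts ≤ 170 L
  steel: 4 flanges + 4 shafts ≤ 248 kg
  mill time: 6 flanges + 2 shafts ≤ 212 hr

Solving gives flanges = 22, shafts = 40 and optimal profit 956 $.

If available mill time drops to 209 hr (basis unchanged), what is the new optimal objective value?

Binding: steel and mill time. Non-binding: coolant (6 unused).
Slack constraints have shadow price 0 (complementary slackness).
From A_Bᵀ y = c: 4·y_steel + 6·y_mill time = 18; 4·y_steel + 2·y_mill time = 14.
Solving: y_steel = 3, y_mill time = 1.
Δz = y_mill time·Δb = 1 × (-3) = -3, so new z* = 956 − 3 = 953.

953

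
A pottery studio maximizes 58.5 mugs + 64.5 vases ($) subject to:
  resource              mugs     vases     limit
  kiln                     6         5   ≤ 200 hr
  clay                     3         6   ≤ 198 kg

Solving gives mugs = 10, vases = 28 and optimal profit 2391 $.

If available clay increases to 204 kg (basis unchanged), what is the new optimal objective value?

Both kiln and clay are binding at x*.
Dual feasibility on the basic columns requires 6·y_kiln + 3·y_clay = 58.5, 5·y_kiln + 6·y_clay = 64.5.
Solving: y_kiln = 7.5, y_clay = 4.5.
Δz = y_clay·Δb = 4.5 × (6) = 27, so new z* = 2391 + 27 = 2418.

2418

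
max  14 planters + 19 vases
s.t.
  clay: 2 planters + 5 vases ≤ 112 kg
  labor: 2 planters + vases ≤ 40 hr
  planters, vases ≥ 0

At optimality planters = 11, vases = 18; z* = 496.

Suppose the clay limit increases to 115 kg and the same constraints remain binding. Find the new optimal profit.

505

Check each constraint at x*: clay 112/112 (tight); labor 40/40 (tight).
The binding rows give the dual system: 2·y_clay + 2·y_labor = 14 and 5·y_clay + 1·y_labor = 19.
This yields shadow prices y_clay = 3, y_labor = 4.
Δz = y_clay·Δb = 3 × (3) = 9, so new z* = 496 + 9 = 505.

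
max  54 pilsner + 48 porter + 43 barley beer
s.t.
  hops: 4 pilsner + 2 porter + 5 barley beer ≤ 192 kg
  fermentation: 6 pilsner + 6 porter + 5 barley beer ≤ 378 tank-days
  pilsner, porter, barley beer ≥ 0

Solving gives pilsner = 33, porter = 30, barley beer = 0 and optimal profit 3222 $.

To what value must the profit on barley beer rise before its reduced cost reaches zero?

50

At the optimum: hops uses 192 of 192 (binding); fermentation uses 378 of 378 (binding).
From A_Bᵀ y = c: 4·y_hops + 6·y_fermentation = 54; 2·y_hops + 6·y_fermentation = 48.
→ y_hops = 3 and y_fermentation = 7.
barley beer enters the basis when its profit ≥ yᵀa₃ = 3·5 + 7·5 = 50.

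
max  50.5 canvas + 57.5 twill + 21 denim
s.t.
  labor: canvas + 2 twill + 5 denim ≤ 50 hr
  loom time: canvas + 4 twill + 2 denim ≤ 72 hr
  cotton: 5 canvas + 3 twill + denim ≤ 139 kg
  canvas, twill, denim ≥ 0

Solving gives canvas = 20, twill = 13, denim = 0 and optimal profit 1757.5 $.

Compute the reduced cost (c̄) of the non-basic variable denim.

At the optimum: labor uses 46 of 50 (slack = 4); loom time uses 72 of 72 (binding); cotton uses 139 of 139 (binding).
Slack constraints have shadow price 0 (complementary slackness).
Dual feasibility on the basic columns requires 1·y_loom time + 5·y_cotton = 50.5, 4·y_loom time + 3·y_cotton = 57.5.
This yields shadow prices y_loom time = 8, y_cotton = 8.5.
Reduced cost of denim: c₃ − yᵀa₃ = 21 − (8·2 + 8.5·1) = 21 − 24.5 = -3.5.

-3.5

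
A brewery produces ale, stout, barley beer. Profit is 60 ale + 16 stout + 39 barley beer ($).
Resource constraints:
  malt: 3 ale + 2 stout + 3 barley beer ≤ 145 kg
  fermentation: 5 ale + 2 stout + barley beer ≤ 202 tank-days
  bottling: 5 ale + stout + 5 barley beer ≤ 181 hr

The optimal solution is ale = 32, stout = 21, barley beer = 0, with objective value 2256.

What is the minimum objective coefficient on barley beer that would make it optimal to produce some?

44

Binding: fermentation and bottling. Non-binding: malt (7 unused).
By complementary slackness, y = 0 for the non-binding constraint.
The binding rows give the dual system: 5·y_fermentation + 5·y_bottling = 60 and 2·y_fermentation + 1·y_bottling = 16.
This yields shadow prices y_fermentation = 4, y_bottling = 8.
barley beer enters the basis when its profit ≥ yᵀa₃ = 4·1 + 8·5 = 44.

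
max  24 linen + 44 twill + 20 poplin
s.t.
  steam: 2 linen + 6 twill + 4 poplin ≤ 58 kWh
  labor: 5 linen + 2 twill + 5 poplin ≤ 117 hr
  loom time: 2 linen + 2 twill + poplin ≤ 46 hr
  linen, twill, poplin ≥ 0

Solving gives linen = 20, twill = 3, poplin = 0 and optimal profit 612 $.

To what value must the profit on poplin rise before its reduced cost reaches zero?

27

Check each constraint at x*: steam 58/58 (tight); labor 106/117 (slack 11); loom time 46/46 (tight).
Slack constraints have shadow price 0 (complementary slackness).
The binding rows give the dual system: 2·y_steam + 2·y_loom time = 24 and 6·y_steam + 2·y_loom time = 44.
This yields shadow prices y_steam = 5, y_loom time = 7.
poplin enters the basis when its profit ≥ yᵀa₃ = 5·4 + 7·1 = 27.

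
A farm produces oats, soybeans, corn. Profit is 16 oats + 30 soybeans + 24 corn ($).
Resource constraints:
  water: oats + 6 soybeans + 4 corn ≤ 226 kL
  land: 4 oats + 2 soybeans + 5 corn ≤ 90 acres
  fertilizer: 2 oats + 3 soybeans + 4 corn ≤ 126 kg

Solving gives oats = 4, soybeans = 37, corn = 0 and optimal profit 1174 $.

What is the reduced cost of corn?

Check each constraint at x*: water 226/226 (tight); land 90/90 (tight); fertilizer 119/126 (slack 7).
Slack constraints have shadow price 0 (complementary slackness).
The binding rows give the dual system: 1·y_water + 4·y_land = 16 and 6·y_water + 2·y_land = 30.
This yields shadow prices y_water = 4, y_land = 3.
Reduced cost of corn: c₃ − yᵀa₃ = 24 − (4·4 + 3·5) = 24 − 31 = -7.

-7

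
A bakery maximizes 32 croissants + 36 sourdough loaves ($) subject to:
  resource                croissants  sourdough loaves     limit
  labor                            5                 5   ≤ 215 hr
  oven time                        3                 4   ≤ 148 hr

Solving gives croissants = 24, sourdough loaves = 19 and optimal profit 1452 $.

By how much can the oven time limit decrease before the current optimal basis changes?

Binding constraints: labor, oven time. The basis is B = [[5,5],[3,4]] with det 5.
Per unit decrease in oven time, x* moves by d = (1, -1).
The basis stays optimal until sourdough loaves reaches 0; allowable decrease = 19 hr.

19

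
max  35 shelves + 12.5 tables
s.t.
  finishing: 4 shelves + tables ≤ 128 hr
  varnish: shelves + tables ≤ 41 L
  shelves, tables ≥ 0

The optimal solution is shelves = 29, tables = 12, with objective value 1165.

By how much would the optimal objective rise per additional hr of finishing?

7.5

Both finishing and varnish are binding at x*.
From A_Bᵀ y = c: 4·y_finishing + 1·y_varnish = 35; 1·y_finishing + 1·y_varnish = 12.5.
Solving: y_finishing = 7.5, y_varnish = 5.
Shadow price of finishing = 7.5.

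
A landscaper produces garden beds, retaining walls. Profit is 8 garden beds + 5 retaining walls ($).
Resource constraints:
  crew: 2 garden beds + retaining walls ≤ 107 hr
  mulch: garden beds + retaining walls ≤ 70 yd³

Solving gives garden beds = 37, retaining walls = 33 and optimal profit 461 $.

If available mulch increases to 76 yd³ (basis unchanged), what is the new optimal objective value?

Check each constraint at x*: crew 107/107 (tight); mulch 70/70 (tight).
The binding rows give the dual system: 2·y_crew + 1·y_mulch = 8 and 1·y_crew + 1·y_mulch = 5.
This yields shadow prices y_crew = 3, y_mulch = 2.
Δz = y_mulch·Δb = 2 × (6) = 12, so new z* = 461 + 12 = 473.

473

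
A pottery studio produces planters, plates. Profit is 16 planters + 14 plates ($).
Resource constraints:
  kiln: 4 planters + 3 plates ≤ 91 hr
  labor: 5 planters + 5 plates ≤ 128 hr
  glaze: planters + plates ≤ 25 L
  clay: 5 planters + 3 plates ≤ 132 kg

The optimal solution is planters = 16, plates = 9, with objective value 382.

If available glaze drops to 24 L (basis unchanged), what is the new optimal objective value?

Binding: kiln and glaze. Non-binding: labor (3 unused), clay (25 unused).
By complementary slackness, y = 0 for the non-binding constraints.
From A_Bᵀ y = c: 4·y_kiln + 1·y_glaze = 16; 3·y_kiln + 1·y_glaze = 14.
→ y_kiln = 2 and y_glaze = 8.
Δz = y_glaze·Δb = 8 × (-1) = -8, so new z* = 382 − 8 = 374.

374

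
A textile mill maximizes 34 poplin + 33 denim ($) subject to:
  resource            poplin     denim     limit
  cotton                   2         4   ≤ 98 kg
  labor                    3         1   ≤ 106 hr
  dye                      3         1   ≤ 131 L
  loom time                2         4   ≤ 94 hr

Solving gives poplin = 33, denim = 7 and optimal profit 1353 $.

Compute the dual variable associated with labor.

Check each constraint at x*: cotton 94/98 (slack 4); labor 106/106 (tight); dye 106/131 (slack 25); loom time 94/94 (tight).
Slack constraints have shadow price 0 (complementary slackness).
The binding rows give the dual system: 3·y_labor + 2·y_loom time = 34 and 1·y_labor + 4·y_loom time = 33.
→ y_labor = 7 and y_loom time = 6.5.
Shadow price of labor = 7.

7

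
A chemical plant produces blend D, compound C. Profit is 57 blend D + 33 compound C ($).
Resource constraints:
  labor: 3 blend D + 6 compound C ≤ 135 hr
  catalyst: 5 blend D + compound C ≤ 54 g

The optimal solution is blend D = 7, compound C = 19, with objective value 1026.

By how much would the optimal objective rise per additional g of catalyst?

Check each constraint at x*: labor 135/135 (tight); catalyst 54/54 (tight).
The binding rows give the dual system: 3·y_labor + 5·y_catalyst = 57 and 6·y_labor + 1·y_catalyst = 33.
Solving: y_labor = 4, y_catalyst = 9.
Shadow price of catalyst = 9.

9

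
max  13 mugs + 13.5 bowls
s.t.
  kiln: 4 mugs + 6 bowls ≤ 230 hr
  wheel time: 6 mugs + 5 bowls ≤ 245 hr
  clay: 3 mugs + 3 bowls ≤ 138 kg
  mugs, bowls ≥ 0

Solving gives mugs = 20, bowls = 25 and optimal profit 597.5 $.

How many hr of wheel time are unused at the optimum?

wheel time used = 6·20 + 5·25 = 245; slack = 245 − 245 = 0.

0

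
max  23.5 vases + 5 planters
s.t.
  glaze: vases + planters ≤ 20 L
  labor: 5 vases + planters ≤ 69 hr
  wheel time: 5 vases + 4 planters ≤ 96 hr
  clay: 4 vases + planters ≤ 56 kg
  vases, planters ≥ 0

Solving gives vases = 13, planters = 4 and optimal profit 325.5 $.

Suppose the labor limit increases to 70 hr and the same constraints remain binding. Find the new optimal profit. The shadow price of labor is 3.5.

329

Δb = 1, so new z* = 325.5 + (3.5)·(1) = 325.5 + 3.5 = 329.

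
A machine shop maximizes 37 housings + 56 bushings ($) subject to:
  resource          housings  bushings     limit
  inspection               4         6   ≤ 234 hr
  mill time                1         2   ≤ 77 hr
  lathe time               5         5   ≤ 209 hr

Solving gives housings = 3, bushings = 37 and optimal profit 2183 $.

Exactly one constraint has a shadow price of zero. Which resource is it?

inspection: 234/234 (binding)
mill time: 77/77 (binding)
lathe time: 200/209 (slack 9)
By complementary slackness, a constraint with positive slack has shadow price 0 → lathe time.

lathe time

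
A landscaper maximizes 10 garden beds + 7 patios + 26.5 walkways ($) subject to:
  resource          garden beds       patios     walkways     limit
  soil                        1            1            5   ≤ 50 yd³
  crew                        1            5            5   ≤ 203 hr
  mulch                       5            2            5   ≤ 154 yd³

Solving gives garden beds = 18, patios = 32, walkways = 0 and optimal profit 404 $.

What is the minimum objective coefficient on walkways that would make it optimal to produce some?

Binding: soil and mulch. Non-binding: crew (25 unused).
Slack constraints have shadow price 0 (complementary slackness).
From A_Bᵀ y = c: 1·y_soil + 5·y_mulch = 10; 1·y_soil + 2·y_mulch = 7.
Solving: y_soil = 5, y_mulch = 1.
walkways enters the basis when its profit ≥ yᵀa₃ = 5·5 + 1·5 = 30.

30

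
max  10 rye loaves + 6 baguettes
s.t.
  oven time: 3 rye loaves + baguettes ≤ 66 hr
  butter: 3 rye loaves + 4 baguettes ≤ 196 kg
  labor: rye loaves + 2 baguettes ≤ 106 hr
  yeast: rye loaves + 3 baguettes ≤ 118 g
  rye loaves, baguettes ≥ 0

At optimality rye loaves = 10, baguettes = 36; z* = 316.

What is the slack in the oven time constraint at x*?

0

oven time used = 3·10 + 1·36 = 66; slack = 66 − 66 = 0.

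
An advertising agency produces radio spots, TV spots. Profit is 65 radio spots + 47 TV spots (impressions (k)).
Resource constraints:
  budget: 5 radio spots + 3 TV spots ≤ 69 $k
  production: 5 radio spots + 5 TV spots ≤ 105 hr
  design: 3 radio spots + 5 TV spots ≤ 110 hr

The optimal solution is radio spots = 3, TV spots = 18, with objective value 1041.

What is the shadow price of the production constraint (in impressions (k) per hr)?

4

Check each constraint at x*: budget 69/69 (tight); production 105/105 (tight); design 99/110 (slack 11).
Since design is not tight, its dual is 0.
From A_Bᵀ y = c: 5·y_budget + 5·y_production = 65; 3·y_budget + 5·y_production = 47.
This yields shadow prices y_budget = 9, y_production = 4.
Shadow price of production = 4.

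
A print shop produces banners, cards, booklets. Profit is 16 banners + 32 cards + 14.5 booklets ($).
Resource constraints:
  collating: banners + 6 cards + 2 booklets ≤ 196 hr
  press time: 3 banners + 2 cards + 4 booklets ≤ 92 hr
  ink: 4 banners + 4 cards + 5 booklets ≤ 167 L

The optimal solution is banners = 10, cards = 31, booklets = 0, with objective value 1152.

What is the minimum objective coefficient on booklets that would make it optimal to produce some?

At the optimum: collating uses 196 of 196 (binding); press time uses 92 of 92 (binding); ink uses 164 of 167 (slack = 3).
Slack constraints have shadow price 0 (complementary slackness).
The binding rows give the dual system: 1·y_collating + 3·y_press time = 16 and 6·y_collating + 2·y_press time = 32.
→ y_collating = 4 and y_press time = 4.
booklets enters the basis when its profit ≥ yᵀa₃ = 4·2 + 4·4 = 24.

24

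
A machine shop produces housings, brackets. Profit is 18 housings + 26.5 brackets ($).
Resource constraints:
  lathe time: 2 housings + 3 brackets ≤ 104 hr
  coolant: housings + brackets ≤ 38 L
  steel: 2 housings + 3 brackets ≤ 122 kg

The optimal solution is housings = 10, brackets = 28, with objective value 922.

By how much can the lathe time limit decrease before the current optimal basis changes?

Binding constraints: lathe time, coolant. The basis is B = [[2,3],[1,1]] with det -1.
Per unit decrease in lathe time, x* moves by d = (1, -1).
The basis stays optimal until brackets reaches 0; allowable decrease = 28 hr.

28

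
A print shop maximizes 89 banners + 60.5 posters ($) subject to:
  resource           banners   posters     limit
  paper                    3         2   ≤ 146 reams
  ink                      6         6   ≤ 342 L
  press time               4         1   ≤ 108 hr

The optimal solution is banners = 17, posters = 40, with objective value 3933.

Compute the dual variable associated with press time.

9.5

At the optimum: paper uses 131 of 146 (slack = 15); ink uses 342 of 342 (binding); press time uses 108 of 108 (binding).
By complementary slackness, y = 0 for the non-binding constraint.
The binding rows give the dual system: 6·y_ink + 4·y_press time = 89 and 6·y_ink + 1·y_press time = 60.5.
→ y_ink = 8.5 and y_press time = 9.5.
Shadow price of press time = 9.5.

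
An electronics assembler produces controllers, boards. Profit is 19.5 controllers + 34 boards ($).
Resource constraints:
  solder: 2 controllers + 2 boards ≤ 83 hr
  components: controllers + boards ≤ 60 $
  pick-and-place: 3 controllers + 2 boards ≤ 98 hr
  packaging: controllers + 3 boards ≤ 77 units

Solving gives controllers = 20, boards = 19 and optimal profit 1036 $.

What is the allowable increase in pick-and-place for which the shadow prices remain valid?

8.75

Binding constraints: pick-and-place, packaging. The basis is B = [[3,2],[1,3]] with det 7.
Per unit increase in pick-and-place, x* moves by d = (0.4286, -0.1429).
The basis stays optimal until solder becomes binding; allowable increase = 8.75 hr.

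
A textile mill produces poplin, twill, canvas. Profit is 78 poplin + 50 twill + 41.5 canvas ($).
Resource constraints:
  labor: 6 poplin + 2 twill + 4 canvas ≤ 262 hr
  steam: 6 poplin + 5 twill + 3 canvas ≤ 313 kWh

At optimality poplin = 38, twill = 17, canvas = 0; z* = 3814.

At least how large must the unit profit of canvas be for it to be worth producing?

Both labor and steam are binding at x*.
The binding rows give the dual system: 6·y_labor + 6·y_steam = 78 and 2·y_labor + 5·y_steam = 50.
→ y_labor = 5 and y_steam = 8.
canvas enters the basis when its profit ≥ yᵀa₃ = 5·4 + 8·3 = 44.

44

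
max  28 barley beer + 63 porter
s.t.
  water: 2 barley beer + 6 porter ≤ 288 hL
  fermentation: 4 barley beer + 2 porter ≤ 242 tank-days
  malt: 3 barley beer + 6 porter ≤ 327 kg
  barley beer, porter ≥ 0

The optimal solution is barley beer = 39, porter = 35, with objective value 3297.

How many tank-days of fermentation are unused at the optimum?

16

fermentation used = 4·39 + 2·35 = 226; slack = 242 − 226 = 16.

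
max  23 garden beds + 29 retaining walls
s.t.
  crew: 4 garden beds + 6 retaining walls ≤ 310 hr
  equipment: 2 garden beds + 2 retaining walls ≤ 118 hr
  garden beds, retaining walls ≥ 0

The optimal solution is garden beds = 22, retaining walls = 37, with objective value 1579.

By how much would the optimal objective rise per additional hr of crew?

At the optimum: crew uses 310 of 310 (binding); equipment uses 118 of 118 (binding).
From A_Bᵀ y = c: 4·y_crew + 2·y_equipment = 23; 6·y_crew + 2·y_equipment = 29.
Solving: y_crew = 3, y_equipment = 5.5.
Shadow price of crew = 3.

3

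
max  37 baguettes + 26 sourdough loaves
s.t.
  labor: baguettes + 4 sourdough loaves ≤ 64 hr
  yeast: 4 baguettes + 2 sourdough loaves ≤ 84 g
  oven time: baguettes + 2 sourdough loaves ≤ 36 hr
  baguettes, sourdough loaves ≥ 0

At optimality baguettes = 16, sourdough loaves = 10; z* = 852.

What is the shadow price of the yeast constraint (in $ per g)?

Binding: yeast and oven time. Non-binding: labor (8 unused).
Since labor is not tight, its dual is 0.
Dual feasibility on the basic columns requires 4·y_yeast + 1·y_oven time = 37, 2·y_yeast + 2·y_oven time = 26.
Solving: y_yeast = 8, y_oven time = 5.
Shadow price of yeast = 8.

8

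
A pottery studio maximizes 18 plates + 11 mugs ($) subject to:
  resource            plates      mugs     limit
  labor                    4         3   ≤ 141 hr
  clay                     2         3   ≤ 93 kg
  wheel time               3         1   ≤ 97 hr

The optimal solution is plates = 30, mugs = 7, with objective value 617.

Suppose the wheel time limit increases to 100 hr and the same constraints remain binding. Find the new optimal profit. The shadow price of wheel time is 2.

623

Δb = 3, so new z* = 617 + (2)·(3) = 617 + 6 = 623.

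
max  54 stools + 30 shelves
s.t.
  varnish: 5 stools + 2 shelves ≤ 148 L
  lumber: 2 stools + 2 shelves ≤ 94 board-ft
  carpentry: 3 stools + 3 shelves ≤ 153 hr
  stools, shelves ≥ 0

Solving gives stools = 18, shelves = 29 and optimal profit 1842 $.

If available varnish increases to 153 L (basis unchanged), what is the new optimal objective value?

At the optimum: varnish uses 148 of 148 (binding); lumber uses 94 of 94 (binding); carpentry uses 141 of 153 (slack = 12).
Since carpentry is not tight, its dual is 0.
Dual feasibility on the basic columns requires 5·y_varnish + 2·y_lumber = 54, 2·y_varnish + 2·y_lumber = 30.
Solving: y_varnish = 8, y_lumber = 7.
Δz = y_varnish·Δb = 8 × (5) = 40, so new z* = 1842 + 40 = 1882.

1882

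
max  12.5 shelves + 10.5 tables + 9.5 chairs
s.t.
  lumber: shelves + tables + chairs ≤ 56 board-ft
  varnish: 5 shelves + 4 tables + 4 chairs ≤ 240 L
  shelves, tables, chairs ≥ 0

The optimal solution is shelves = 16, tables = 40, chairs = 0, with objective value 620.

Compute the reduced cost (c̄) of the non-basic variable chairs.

Both lumber and varnish are binding at x*.
The binding rows give the dual system: 1·y_lumber + 5·y_varnish = 12.5 and 1·y_lumber + 4·y_varnish = 10.5.
Solving: y_lumber = 2.5, y_varnish = 2.
Reduced cost of chairs: c₃ − yᵀa₃ = 9.5 − (2.5·1 + 2·4) = 9.5 − 10.5 = -1.

-1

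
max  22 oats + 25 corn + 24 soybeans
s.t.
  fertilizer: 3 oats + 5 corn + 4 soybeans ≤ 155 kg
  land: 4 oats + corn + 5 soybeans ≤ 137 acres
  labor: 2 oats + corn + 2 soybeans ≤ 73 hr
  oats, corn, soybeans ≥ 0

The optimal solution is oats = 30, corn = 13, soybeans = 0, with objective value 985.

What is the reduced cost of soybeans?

Check each constraint at x*: fertilizer 155/155 (tight); land 133/137 (slack 4); labor 73/73 (tight).
Slack constraints have shadow price 0 (complementary slackness).
The binding rows give the dual system: 3·y_fertilizer + 2·y_labor = 22 and 5·y_fertilizer + 1·y_labor = 25.
→ y_fertilizer = 4 and y_labor = 5.
Reduced cost of soybeans: c₃ − yᵀa₃ = 24 − (4·4 + 5·2) = 24 − 26 = -2.

-2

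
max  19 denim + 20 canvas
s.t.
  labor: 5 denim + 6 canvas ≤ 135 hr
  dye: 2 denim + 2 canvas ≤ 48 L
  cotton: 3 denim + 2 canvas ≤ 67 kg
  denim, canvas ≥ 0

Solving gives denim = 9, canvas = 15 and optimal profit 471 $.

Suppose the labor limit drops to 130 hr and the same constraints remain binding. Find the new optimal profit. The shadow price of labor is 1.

Δb = -5, so new z* = 471 + (1)·(-5) = 471 − 5 = 466.

466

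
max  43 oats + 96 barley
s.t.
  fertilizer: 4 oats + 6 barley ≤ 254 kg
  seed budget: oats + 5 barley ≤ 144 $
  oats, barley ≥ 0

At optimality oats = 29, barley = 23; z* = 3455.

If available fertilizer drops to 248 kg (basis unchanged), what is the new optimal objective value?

3404

Both fertilizer and seed budget are binding at x*.
The binding rows give the dual system: 4·y_fertilizer + 1·y_seed budget = 43 and 6·y_fertilizer + 5·y_seed budget = 96.
This yields shadow prices y_fertilizer = 8.5, y_seed budget = 9.
Δz = y_fertilizer·Δb = 8.5 × (-6) = -51, so new z* = 3455 − 51 = 3404.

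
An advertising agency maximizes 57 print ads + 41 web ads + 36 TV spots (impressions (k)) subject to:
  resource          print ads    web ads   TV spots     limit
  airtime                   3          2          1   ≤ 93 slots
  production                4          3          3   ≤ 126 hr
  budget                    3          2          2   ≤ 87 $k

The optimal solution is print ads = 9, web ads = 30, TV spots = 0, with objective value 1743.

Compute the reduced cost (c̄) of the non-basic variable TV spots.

At the optimum: airtime uses 87 of 93 (slack = 6); production uses 126 of 126 (binding); budget uses 87 of 87 (binding).
Slack constraints have shadow price 0 (complementary slackness).
The binding rows give the dual system: 4·y_production + 3·y_budget = 57 and 3·y_production + 2·y_budget = 41.
This yields shadow prices y_production = 9, y_budget = 7.
Reduced cost of TV spots: c₃ − yᵀa₃ = 36 − (9·3 + 7·2) = 36 − 41 = -5.

-5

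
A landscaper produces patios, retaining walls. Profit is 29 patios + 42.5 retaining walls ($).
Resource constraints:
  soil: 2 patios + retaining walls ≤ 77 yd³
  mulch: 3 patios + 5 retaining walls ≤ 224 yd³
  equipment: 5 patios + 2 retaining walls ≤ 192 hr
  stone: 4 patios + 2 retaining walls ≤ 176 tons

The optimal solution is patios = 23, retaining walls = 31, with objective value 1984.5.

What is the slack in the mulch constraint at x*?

0

mulch used = 3·23 + 5·31 = 224; slack = 224 − 224 = 0.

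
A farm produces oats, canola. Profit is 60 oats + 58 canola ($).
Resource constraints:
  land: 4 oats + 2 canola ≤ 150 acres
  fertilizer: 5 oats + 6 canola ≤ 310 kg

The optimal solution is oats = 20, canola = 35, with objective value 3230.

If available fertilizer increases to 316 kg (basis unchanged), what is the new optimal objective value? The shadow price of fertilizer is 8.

Δb = 6, so new z* = 3230 + (8)·(6) = 3230 + 48 = 3278.

3278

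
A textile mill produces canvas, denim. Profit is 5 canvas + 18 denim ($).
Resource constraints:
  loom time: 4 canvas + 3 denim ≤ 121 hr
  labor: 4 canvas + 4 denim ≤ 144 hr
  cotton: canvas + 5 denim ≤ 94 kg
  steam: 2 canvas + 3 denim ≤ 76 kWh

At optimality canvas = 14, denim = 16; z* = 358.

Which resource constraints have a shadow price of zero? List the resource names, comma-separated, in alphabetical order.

loom time: 104/121 (slack 17)
labor: 120/144 (slack 24)
cotton: 94/94 (binding)
steam: 76/76 (binding)
By complementary slackness, a constraint with positive slack has shadow price 0 → labor, loom time.

labor, loom time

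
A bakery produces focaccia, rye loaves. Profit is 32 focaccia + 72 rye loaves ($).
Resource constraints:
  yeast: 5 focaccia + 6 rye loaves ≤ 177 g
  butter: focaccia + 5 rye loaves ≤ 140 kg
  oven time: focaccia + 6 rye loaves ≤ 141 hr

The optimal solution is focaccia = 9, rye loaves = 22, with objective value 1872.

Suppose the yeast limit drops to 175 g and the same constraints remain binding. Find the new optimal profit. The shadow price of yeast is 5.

1862

Δb = -2, so new z* = 1872 + (5)·(-2) = 1872 − 10 = 1862.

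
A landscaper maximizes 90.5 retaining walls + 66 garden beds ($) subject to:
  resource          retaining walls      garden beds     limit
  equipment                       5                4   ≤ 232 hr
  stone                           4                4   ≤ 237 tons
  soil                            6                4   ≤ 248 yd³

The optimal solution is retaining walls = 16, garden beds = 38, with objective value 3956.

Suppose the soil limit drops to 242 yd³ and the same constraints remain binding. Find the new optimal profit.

3908

Binding: equipment and soil. Non-binding: stone (21 unused).
Slack constraints have shadow price 0 (complementary slackness).
The binding rows give the dual system: 5·y_equipment + 6·y_soil = 90.5 and 4·y_equipment + 4·y_soil = 66.
Solving: y_equipment = 8.5, y_soil = 8.
Δz = y_soil·Δb = 8 × (-6) = -48, so new z* = 3956 − 48 = 3908.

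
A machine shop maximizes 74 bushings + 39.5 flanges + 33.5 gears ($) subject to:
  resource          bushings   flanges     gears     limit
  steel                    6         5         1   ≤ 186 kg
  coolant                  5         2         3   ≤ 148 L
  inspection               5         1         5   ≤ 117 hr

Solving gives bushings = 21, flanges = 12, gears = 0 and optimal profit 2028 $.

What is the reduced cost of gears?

-8

Binding: steel and inspection. Non-binding: coolant (19 unused).
Since coolant is not tight, its dual is 0.
The binding rows give the dual system: 6·y_steel + 5·y_inspection = 74 and 5·y_steel + 1·y_inspection = 39.5.
This yields shadow prices y_steel = 6.5, y_inspection = 7.
Reduced cost of gears: c₃ − yᵀa₃ = 33.5 − (6.5·1 + 7·5) = 33.5 − 41.5 = -8.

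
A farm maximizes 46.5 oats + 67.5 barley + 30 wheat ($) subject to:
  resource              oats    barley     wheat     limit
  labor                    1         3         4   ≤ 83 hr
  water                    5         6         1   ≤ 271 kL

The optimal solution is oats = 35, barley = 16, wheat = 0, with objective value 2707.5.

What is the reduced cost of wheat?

Both labor and water are binding at x*.
Dual feasibility on the basic columns requires 1·y_labor + 5·y_water = 46.5, 3·y_labor + 6·y_water = 67.5.
Solving: y_labor = 6.5, y_water = 8.
Reduced cost of wheat: c₃ − yᵀa₃ = 30 − (6.5·4 + 8·1) = 30 − 34 = -4.

-4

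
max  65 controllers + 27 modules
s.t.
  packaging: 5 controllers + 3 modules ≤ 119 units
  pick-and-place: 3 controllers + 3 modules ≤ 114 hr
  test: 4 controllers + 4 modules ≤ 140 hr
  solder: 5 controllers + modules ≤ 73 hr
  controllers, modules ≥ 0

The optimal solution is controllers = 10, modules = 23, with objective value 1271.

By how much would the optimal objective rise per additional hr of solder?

Check each constraint at x*: packaging 119/119 (tight); pick-and-place 99/114 (slack 15); test 132/140 (slack 8); solder 73/73 (tight).
Since pick-and-place, test are not tight, their duals are 0.
From A_Bᵀ y = c: 5·y_packaging + 5·y_solder = 65; 3·y_packaging + 1·y_solder = 27.
This yields shadow prices y_packaging = 7, y_solder = 6.
Shadow price of solder = 6.

6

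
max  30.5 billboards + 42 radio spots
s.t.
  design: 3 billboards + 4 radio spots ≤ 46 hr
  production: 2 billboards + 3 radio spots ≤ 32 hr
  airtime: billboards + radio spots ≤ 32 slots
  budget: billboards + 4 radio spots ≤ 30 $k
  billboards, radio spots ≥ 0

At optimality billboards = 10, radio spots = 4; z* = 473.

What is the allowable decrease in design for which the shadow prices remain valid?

Binding constraints: design, production. The basis is B = [[3,4],[2,3]] with det 1.
Per unit decrease in design, x* moves by d = (-3, 2).
The basis stays optimal until budget becomes binding; allowable decrease = 0.8 hr.

0.8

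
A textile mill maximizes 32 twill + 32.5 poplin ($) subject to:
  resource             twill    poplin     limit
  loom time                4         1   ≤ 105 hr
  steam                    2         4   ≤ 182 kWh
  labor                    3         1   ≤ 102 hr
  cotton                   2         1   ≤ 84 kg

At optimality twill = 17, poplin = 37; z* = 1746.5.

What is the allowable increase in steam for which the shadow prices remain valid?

Binding constraints: loom time, steam. The basis is B = [[4,1],[2,4]] with det 14.
Per unit increase in steam, x* moves by d = (-0.0714, 0.2857).
The basis stays optimal until cotton becomes binding; allowable increase = 91 kWh.

91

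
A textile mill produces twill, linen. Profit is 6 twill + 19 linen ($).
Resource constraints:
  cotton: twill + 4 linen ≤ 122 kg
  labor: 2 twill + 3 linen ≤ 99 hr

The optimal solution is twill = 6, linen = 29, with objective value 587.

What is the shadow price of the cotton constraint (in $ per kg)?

4

At the optimum: cotton uses 122 of 122 (binding); labor uses 99 of 99 (binding).
Dual feasibility on the basic columns requires 1·y_cotton + 2·y_labor = 6, 4·y_cotton + 3·y_labor = 19.
Solving: y_cotton = 4, y_labor = 1.
Shadow price of cotton = 4.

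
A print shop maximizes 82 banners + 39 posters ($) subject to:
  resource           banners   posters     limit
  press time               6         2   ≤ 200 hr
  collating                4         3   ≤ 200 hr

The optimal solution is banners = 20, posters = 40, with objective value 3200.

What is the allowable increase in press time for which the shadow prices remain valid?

100

Binding constraints: press time, collating. The basis is B = [[6,2],[4,3]] with det 10.
Per unit increase in press time, x* moves by d = (0.3, -0.4).
The basis stays optimal until posters reaches 0; allowable increase = 100 hr.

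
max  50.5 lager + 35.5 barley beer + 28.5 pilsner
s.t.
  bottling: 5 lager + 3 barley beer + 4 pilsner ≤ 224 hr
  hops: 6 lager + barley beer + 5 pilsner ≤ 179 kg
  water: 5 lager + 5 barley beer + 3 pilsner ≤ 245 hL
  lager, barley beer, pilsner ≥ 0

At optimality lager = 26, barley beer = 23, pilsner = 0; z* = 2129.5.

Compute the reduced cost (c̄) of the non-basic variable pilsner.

Binding: hops and water. Non-binding: bottling (25 unused).
Slack constraints have shadow price 0 (complementary slackness).
The binding rows give the dual system: 6·y_hops + 5·y_water = 50.5 and 1·y_hops + 5·y_water = 35.5.
→ y_hops = 3 and y_water = 6.5.
Reduced cost of pilsner: c₃ − yᵀa₃ = 28.5 − (3·5 + 6.5·3) = 28.5 − 34.5 = -6.

-6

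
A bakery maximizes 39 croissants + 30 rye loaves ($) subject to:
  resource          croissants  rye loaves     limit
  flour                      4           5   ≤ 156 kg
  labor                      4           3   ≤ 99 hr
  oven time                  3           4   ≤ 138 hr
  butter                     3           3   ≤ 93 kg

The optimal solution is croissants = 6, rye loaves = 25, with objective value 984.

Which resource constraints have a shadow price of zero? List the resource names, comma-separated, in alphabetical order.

flour: 149/156 (slack 7)
labor: 99/99 (binding)
oven time: 118/138 (slack 20)
butter: 93/93 (binding)
By complementary slackness, a constraint with positive slack has shadow price 0 → flour, oven time.

flour, oven time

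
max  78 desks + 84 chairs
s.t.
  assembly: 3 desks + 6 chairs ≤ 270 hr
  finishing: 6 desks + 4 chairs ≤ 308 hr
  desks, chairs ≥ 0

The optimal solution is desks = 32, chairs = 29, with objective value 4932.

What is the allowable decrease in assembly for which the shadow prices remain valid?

116

Binding constraints: assembly, finishing. The basis is B = [[3,6],[6,4]] with det -24.
Per unit decrease in assembly, x* moves by d = (0.1667, -0.25).
The basis stays optimal until chairs reaches 0; allowable decrease = 116 hr.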